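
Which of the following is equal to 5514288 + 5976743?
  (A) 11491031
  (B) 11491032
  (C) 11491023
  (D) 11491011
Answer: A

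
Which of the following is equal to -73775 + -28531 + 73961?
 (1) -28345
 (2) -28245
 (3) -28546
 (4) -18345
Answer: 1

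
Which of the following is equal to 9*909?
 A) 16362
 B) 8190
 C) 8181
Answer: C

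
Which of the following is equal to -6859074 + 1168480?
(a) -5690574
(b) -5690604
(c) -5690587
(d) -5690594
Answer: d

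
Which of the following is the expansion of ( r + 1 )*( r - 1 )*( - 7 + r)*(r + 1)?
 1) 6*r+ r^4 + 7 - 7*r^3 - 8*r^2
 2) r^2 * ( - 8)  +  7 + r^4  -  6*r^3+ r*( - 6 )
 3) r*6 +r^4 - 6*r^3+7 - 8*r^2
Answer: 3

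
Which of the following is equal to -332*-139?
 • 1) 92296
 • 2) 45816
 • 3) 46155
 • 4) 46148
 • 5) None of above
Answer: 4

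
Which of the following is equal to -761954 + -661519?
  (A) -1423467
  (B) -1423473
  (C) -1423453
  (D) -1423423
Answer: B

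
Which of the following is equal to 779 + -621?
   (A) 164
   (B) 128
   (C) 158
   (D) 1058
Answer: C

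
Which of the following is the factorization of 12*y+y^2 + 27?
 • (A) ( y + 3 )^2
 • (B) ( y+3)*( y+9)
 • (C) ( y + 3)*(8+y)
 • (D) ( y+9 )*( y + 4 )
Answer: B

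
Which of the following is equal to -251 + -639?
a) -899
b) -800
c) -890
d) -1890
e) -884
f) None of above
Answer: c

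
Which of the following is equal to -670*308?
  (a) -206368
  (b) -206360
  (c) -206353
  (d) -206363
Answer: b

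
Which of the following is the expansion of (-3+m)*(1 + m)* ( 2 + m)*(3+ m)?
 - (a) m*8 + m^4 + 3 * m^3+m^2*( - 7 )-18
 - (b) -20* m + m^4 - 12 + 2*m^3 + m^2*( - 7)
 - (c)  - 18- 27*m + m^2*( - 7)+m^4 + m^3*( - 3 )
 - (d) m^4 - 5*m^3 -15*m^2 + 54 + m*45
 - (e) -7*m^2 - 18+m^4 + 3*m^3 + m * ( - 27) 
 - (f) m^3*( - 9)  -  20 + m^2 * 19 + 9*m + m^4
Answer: e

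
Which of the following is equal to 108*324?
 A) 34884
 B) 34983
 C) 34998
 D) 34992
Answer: D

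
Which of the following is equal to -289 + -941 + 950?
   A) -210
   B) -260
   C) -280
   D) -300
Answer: C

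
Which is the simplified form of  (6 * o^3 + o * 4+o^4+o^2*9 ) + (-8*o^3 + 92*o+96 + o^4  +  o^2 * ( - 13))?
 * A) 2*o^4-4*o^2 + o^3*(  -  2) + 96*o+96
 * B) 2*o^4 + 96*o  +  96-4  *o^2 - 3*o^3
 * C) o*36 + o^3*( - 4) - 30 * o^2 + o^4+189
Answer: A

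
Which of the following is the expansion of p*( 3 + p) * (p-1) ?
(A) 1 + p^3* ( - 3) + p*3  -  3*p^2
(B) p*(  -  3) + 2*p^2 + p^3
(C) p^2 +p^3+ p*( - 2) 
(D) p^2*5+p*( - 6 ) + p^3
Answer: B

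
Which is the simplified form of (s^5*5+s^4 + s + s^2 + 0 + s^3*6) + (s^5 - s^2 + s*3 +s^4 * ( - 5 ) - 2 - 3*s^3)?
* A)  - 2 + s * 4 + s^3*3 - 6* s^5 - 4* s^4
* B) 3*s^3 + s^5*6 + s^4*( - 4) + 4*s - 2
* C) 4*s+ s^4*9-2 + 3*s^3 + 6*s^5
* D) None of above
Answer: B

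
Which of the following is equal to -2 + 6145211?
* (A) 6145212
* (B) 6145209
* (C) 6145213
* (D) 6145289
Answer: B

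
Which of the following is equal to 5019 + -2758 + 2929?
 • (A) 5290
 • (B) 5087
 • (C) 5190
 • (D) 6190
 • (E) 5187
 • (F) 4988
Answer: C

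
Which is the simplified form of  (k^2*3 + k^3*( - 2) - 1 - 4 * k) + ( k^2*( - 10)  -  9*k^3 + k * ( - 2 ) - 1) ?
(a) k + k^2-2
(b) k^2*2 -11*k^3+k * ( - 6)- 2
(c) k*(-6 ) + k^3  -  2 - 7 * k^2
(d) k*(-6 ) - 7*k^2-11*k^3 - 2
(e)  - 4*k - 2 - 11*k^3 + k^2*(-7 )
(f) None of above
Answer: d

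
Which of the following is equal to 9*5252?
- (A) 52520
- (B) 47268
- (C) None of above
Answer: B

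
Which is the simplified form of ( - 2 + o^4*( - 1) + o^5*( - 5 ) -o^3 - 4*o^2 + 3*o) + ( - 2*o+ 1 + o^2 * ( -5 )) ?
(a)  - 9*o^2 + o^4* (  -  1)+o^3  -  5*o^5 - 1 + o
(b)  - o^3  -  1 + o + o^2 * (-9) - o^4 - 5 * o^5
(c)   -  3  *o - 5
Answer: b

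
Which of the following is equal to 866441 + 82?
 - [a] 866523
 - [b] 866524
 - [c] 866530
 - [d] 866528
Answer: a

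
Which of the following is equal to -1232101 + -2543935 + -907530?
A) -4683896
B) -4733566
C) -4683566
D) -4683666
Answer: C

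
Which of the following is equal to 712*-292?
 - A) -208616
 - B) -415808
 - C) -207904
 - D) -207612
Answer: C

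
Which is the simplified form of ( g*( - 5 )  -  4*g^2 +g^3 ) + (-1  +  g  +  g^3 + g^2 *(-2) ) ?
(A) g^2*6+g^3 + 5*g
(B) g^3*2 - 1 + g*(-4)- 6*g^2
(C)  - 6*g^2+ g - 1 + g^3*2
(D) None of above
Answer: B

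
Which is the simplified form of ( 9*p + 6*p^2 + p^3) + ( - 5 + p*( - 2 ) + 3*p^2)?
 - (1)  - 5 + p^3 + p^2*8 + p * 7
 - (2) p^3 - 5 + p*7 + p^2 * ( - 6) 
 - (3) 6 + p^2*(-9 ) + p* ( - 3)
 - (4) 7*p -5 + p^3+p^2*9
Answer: 4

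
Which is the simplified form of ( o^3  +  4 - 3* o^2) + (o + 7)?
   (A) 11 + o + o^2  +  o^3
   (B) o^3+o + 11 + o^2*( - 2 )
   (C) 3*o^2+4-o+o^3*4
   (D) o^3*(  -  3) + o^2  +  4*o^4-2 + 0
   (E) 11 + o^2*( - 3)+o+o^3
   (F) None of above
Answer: E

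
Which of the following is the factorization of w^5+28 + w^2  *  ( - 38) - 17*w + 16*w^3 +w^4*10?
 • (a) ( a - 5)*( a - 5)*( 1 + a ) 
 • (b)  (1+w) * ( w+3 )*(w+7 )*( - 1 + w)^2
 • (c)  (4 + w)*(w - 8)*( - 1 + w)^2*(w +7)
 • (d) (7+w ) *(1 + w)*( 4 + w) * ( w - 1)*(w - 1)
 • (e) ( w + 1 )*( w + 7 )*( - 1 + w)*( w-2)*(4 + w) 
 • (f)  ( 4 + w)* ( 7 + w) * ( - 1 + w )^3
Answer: d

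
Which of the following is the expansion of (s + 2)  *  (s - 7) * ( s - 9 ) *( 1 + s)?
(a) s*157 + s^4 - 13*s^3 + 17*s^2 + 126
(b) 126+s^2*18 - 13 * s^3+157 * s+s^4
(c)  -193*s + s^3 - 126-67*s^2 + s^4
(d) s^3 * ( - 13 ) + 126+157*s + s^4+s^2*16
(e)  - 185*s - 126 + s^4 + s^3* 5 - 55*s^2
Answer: a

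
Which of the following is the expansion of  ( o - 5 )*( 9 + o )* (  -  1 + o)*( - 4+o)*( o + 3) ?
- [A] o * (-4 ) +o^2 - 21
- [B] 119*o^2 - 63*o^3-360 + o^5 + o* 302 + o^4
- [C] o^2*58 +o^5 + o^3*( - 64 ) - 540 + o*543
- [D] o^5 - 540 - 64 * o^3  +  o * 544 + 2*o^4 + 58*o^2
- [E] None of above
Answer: E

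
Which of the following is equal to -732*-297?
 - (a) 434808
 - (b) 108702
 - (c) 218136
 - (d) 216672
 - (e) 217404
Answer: e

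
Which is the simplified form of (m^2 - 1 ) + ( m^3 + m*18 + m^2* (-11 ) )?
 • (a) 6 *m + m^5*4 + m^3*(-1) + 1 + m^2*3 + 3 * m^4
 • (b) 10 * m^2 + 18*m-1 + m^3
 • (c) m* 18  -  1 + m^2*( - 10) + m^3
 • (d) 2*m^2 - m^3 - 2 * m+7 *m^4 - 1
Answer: c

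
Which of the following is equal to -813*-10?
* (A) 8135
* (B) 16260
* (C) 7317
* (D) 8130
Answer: D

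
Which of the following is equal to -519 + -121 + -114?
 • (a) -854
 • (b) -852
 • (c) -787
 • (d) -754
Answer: d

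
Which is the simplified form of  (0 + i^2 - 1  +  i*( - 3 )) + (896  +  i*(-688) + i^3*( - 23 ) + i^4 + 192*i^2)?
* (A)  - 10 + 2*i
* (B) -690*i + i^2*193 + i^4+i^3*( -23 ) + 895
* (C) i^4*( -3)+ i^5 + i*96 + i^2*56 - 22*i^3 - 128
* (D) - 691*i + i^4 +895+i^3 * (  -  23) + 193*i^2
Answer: D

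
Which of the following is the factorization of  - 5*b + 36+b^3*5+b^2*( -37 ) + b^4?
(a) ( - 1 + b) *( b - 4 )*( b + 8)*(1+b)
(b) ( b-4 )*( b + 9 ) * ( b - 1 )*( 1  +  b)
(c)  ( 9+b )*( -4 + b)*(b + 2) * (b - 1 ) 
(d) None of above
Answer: b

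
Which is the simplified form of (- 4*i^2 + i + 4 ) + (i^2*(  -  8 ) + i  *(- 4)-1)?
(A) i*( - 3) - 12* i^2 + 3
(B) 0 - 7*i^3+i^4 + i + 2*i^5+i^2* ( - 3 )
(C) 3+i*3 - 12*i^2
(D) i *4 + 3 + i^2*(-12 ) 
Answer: A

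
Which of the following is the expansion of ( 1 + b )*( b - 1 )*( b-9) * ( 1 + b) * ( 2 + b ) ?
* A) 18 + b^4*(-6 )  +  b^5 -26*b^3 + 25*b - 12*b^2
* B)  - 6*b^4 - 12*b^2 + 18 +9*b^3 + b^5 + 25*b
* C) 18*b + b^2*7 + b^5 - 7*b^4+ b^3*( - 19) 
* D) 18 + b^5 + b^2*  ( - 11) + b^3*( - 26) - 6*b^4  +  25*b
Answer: A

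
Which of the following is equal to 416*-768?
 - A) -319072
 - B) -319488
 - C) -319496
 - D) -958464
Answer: B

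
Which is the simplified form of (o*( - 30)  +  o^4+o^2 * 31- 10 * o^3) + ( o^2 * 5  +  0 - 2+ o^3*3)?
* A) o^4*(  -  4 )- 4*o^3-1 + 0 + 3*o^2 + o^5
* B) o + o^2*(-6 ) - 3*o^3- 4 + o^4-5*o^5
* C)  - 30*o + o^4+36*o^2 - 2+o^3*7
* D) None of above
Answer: D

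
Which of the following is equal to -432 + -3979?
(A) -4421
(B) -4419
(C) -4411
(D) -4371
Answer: C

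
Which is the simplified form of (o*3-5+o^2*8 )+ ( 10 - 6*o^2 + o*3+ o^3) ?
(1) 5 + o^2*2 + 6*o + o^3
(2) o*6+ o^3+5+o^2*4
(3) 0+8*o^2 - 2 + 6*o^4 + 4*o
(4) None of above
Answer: 1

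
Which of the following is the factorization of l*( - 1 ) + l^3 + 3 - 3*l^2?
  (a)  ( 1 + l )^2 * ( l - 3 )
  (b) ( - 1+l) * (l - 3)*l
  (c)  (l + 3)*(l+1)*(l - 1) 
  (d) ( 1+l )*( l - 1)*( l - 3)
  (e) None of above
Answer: d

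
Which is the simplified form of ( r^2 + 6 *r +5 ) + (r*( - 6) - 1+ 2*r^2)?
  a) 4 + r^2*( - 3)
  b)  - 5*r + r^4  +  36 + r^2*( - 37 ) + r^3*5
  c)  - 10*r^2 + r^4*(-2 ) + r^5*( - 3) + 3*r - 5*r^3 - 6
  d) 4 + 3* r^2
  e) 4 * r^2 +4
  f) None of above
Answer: d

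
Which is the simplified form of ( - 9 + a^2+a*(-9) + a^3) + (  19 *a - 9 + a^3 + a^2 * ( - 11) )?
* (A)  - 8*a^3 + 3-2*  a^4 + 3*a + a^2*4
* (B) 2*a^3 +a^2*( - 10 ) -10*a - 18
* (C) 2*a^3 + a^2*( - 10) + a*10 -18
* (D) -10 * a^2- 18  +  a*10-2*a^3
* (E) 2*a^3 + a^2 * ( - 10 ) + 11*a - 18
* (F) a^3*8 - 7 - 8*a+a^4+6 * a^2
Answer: C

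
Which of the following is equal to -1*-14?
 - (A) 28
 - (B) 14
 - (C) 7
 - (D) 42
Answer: B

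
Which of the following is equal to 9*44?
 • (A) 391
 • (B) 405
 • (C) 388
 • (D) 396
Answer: D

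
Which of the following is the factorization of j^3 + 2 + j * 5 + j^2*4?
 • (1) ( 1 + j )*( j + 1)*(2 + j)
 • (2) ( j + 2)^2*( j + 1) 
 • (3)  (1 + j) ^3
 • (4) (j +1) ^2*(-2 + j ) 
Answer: 1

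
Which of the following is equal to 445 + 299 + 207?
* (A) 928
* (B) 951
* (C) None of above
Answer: B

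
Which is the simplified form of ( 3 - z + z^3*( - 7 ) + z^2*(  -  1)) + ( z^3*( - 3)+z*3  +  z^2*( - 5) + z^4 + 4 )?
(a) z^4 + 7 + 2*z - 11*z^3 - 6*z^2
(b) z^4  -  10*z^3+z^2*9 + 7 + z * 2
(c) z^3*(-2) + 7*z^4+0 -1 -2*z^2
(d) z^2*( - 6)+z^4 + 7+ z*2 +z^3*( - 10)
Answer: d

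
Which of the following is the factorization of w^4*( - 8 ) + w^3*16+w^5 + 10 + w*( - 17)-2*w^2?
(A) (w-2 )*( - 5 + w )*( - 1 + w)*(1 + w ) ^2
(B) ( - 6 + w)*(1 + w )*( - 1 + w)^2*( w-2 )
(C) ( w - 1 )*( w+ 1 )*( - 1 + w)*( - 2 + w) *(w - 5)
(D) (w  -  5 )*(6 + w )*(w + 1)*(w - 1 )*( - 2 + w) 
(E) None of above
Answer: C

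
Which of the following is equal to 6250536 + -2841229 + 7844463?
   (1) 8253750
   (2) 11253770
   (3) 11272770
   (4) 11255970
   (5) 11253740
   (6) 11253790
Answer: 2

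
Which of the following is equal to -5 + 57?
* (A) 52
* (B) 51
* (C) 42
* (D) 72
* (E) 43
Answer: A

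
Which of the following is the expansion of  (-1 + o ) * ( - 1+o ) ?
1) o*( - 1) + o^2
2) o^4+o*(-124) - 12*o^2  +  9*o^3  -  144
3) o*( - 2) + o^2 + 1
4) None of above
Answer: 3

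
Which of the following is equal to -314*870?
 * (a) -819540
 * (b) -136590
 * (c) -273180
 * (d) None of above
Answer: c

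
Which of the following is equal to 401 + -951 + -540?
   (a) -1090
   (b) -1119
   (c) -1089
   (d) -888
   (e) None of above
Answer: a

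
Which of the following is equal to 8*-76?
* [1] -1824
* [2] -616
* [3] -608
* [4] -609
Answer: 3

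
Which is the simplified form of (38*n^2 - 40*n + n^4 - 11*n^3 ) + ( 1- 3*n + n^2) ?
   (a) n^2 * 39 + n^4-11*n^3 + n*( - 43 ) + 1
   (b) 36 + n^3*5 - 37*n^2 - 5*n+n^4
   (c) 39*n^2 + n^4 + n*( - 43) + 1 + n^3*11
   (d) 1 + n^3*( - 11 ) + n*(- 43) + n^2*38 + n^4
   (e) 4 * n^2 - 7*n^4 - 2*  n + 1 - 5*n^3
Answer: a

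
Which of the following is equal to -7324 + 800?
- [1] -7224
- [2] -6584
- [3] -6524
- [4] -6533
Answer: 3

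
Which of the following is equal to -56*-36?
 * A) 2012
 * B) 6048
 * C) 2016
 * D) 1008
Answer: C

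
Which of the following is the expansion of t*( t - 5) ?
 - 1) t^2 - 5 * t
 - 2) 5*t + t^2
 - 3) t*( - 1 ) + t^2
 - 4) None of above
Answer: 1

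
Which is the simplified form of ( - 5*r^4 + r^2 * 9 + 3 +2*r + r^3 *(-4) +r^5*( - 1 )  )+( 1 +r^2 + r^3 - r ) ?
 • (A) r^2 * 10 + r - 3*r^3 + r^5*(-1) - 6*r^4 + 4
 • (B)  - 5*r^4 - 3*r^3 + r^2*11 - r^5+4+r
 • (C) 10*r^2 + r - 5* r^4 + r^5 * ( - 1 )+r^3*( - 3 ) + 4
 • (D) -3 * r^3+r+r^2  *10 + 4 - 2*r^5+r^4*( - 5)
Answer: C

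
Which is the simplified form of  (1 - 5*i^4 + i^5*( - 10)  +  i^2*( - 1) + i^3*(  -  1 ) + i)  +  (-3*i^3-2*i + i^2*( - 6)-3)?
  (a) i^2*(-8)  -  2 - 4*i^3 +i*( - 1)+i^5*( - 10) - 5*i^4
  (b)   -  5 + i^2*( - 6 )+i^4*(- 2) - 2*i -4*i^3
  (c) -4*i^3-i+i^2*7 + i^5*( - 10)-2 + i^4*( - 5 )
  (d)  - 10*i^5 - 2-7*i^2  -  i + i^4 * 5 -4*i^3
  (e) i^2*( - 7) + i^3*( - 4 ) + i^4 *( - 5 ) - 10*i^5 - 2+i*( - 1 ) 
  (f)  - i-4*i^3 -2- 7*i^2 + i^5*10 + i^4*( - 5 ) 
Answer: e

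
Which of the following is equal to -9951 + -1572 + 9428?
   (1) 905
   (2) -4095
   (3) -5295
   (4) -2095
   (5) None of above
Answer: 4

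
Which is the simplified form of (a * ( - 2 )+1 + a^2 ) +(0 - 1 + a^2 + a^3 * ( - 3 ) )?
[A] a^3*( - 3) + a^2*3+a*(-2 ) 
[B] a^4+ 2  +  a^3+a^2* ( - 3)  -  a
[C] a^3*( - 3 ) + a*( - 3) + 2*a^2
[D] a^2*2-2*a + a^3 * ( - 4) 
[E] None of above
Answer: E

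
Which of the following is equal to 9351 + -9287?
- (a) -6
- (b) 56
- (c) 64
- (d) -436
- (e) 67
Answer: c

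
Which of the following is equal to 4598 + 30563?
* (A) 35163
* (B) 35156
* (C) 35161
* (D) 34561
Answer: C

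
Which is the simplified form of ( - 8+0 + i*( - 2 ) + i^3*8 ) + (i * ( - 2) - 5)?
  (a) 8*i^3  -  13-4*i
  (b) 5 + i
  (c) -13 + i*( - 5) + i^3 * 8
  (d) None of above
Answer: a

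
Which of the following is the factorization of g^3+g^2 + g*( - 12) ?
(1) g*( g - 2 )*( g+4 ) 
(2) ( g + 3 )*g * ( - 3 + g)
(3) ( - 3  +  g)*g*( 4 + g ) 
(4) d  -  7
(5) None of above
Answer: 3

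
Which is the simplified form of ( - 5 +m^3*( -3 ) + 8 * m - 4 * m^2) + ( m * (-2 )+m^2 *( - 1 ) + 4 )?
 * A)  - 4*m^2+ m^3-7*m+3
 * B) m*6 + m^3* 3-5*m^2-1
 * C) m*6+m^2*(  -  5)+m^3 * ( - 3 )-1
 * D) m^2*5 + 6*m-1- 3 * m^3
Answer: C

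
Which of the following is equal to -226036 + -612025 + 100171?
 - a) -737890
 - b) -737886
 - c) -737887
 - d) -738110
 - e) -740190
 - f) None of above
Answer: a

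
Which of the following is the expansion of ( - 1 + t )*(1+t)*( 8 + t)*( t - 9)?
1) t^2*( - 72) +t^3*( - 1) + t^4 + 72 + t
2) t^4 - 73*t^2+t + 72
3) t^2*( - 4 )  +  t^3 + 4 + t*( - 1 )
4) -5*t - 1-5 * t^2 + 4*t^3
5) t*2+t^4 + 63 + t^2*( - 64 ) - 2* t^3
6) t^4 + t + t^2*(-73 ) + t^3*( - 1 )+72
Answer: 6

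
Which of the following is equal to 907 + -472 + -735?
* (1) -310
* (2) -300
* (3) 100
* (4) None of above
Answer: 2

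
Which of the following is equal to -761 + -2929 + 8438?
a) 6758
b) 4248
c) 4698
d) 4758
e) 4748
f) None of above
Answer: e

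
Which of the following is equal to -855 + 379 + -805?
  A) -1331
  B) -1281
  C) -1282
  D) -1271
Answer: B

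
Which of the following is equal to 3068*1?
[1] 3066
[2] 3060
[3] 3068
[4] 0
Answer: 3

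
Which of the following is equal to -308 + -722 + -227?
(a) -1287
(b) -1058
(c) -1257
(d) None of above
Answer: c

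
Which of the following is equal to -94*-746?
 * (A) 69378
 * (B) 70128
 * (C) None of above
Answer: C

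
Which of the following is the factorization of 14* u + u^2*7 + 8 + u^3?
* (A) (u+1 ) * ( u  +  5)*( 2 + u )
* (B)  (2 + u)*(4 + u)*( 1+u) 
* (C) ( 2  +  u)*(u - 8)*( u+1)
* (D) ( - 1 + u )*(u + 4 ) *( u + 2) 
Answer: B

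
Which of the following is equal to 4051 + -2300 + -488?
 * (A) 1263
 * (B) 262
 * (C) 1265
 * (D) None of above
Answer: A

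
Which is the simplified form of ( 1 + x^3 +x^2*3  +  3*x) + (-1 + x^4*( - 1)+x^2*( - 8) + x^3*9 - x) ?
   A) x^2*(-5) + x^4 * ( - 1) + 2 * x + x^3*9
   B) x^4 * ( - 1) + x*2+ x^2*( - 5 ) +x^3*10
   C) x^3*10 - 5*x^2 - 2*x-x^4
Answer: B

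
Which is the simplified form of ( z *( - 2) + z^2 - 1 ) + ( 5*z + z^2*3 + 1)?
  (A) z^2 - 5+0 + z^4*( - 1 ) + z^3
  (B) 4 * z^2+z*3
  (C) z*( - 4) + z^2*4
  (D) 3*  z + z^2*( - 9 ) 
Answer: B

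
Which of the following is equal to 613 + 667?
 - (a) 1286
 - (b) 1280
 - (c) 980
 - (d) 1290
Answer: b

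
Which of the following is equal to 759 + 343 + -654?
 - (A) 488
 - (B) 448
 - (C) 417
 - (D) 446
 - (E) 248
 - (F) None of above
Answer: B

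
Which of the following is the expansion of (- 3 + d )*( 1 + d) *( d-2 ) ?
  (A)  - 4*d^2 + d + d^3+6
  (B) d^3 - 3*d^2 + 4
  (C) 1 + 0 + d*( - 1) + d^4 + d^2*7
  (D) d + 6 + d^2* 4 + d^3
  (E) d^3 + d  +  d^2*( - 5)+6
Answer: A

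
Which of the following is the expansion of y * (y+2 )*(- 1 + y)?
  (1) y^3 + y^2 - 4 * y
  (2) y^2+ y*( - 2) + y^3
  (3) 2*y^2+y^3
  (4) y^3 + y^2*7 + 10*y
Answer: 2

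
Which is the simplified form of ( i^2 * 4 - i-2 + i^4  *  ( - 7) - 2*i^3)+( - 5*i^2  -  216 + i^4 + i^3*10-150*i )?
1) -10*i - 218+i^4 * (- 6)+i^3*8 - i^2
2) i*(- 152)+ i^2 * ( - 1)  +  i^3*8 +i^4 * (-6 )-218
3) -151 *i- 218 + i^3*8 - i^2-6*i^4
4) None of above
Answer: 3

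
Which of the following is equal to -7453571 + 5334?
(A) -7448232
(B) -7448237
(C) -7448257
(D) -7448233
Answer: B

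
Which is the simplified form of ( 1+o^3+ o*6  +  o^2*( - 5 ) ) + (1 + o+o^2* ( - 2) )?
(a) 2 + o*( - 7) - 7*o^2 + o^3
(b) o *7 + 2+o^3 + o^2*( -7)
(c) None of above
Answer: b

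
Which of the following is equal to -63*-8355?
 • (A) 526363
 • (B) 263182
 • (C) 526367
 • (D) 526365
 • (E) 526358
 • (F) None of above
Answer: D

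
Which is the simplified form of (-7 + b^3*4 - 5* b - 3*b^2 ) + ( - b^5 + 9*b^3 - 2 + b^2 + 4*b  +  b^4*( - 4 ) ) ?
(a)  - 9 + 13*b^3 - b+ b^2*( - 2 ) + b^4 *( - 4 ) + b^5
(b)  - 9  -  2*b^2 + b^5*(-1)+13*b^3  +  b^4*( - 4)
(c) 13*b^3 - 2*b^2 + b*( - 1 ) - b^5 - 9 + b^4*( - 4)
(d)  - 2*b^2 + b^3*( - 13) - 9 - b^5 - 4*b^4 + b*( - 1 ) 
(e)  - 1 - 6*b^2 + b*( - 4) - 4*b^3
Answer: c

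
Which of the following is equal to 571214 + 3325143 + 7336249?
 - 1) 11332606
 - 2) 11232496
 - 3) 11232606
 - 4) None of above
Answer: 3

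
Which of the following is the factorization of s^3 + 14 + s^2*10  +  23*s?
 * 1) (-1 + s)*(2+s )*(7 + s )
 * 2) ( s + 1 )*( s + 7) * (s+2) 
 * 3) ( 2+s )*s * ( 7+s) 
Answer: 2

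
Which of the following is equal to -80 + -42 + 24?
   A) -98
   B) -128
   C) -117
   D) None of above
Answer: A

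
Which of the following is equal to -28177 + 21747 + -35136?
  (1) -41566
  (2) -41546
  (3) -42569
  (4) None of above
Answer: 1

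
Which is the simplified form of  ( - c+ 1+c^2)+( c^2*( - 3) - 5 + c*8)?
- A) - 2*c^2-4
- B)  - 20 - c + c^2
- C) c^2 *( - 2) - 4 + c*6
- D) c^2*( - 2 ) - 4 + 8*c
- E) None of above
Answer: E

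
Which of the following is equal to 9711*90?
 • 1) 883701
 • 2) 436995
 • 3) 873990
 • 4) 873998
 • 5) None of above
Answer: 3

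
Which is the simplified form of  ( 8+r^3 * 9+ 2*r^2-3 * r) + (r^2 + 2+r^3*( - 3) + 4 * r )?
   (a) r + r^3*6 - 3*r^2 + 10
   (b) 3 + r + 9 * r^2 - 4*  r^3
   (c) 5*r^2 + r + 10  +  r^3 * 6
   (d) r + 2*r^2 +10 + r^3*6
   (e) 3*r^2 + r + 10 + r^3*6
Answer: e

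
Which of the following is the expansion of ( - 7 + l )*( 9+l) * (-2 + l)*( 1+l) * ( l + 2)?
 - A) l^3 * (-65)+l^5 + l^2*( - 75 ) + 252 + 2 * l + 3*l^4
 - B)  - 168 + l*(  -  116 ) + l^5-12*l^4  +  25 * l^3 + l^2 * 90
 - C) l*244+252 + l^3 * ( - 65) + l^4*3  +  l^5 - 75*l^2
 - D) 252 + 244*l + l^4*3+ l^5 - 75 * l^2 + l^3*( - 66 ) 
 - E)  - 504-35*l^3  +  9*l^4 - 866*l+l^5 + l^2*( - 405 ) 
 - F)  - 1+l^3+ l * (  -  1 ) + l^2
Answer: C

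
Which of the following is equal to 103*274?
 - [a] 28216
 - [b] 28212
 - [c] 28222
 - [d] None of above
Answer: c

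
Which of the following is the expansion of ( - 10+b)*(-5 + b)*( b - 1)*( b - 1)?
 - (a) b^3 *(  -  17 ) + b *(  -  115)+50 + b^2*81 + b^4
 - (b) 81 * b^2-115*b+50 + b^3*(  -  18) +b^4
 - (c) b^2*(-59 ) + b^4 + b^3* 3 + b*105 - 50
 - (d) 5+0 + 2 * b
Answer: a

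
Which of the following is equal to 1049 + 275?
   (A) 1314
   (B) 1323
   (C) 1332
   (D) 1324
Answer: D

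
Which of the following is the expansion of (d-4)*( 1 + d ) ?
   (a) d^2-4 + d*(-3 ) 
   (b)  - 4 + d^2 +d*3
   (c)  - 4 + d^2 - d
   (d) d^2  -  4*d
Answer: a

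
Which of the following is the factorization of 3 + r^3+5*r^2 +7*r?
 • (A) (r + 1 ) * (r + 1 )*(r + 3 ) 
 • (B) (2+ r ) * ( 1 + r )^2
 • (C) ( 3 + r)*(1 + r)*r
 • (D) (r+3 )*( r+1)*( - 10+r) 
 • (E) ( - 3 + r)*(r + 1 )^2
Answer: A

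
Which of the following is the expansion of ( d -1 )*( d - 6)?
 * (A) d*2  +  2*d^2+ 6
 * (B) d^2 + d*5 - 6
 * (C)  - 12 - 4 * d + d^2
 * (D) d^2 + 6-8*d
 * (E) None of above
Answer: E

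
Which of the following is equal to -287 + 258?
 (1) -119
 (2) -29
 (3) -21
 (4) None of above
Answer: 2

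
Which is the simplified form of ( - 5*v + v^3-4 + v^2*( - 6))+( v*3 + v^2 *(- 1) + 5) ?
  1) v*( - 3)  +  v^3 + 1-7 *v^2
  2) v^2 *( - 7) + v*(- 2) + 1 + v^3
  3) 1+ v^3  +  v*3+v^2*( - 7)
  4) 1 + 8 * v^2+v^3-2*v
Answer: 2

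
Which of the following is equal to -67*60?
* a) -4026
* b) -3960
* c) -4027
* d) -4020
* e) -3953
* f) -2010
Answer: d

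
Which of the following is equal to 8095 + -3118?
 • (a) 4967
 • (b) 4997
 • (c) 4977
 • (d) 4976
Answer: c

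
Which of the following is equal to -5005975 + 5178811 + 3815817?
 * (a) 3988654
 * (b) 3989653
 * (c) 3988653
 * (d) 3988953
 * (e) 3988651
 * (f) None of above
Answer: c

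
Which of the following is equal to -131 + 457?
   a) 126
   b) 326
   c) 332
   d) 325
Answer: b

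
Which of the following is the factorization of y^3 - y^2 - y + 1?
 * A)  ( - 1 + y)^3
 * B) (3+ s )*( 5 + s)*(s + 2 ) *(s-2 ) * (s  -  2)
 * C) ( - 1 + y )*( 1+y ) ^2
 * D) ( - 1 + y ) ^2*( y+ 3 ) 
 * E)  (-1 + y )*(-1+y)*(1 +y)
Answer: E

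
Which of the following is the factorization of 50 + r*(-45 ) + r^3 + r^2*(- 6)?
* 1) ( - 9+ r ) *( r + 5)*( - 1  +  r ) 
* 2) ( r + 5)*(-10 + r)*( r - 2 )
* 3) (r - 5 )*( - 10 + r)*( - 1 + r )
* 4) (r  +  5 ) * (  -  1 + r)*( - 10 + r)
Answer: 4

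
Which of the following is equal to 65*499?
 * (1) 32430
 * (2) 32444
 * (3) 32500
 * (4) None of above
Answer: 4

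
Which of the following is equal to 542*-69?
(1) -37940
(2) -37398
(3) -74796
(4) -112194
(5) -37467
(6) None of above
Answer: 2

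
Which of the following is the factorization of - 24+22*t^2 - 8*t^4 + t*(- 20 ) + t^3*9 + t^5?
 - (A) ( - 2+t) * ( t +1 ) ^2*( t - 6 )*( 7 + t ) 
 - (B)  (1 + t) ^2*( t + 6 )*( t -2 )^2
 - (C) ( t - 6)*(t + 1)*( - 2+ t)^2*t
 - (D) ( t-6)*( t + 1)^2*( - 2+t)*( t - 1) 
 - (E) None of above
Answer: E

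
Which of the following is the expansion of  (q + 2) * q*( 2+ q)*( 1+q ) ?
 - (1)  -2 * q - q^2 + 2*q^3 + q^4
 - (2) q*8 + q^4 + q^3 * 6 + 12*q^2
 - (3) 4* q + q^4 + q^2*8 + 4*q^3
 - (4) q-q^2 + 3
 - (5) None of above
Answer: 5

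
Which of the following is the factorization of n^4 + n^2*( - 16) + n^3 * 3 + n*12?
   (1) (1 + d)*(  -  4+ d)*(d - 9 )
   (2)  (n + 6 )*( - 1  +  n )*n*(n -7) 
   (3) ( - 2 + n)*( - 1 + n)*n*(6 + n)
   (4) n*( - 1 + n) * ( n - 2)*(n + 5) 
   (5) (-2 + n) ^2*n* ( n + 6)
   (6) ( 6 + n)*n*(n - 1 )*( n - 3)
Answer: 3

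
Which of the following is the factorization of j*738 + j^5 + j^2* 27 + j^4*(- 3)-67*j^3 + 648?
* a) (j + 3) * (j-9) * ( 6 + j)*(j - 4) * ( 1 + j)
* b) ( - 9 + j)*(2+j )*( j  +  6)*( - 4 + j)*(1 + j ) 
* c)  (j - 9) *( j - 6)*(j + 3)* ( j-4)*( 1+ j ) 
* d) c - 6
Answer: a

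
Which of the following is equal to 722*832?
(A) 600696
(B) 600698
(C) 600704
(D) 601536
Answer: C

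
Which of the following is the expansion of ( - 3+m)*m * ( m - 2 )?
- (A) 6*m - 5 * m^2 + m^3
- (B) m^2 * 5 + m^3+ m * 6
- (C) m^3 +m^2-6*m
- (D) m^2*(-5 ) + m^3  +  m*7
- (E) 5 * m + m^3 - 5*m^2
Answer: A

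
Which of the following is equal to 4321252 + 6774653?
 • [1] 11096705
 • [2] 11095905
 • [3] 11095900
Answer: 2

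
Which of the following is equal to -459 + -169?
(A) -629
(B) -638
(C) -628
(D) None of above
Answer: C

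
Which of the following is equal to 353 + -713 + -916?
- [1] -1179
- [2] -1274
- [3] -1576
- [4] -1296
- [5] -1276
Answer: 5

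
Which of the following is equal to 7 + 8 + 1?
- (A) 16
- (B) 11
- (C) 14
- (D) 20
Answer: A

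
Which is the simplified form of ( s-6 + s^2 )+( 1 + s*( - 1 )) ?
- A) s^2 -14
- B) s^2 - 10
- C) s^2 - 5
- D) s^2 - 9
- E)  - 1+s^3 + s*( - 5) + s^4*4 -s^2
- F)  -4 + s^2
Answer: C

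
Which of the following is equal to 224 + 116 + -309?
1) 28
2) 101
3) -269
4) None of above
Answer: 4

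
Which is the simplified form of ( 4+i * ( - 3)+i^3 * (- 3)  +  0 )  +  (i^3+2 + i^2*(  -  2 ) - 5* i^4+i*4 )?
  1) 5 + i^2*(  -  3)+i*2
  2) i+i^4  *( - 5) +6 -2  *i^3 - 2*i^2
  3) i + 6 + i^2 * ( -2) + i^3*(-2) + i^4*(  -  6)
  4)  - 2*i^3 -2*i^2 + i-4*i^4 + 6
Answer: 2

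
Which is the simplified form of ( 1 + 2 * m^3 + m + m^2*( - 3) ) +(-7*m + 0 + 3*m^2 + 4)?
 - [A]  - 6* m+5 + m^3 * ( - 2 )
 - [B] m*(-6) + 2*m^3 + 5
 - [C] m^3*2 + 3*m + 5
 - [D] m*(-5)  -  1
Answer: B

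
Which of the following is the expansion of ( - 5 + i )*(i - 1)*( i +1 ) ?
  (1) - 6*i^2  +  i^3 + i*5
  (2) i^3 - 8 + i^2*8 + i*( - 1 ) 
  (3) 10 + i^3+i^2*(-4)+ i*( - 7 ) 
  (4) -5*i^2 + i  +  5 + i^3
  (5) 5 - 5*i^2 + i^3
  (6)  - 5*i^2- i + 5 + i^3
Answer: 6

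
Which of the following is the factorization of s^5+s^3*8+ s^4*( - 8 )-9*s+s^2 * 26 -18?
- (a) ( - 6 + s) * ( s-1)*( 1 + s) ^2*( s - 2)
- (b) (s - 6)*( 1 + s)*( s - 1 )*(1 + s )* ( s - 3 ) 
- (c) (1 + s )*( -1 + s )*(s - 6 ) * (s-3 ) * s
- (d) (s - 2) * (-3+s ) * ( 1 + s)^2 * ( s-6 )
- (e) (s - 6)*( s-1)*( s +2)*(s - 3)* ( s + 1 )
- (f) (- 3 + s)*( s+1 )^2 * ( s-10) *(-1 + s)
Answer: b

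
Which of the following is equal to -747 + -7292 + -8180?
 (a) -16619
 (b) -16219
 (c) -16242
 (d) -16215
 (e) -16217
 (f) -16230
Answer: b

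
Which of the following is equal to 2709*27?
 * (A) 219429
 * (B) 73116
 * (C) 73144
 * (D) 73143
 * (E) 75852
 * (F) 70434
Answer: D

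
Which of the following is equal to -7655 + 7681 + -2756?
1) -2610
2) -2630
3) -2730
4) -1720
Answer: 3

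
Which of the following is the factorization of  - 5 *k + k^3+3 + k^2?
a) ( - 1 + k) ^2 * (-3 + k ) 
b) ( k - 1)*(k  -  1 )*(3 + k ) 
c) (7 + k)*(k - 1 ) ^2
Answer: b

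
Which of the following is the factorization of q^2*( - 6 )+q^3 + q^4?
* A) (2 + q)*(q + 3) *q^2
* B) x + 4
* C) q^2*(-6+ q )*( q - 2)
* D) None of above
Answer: D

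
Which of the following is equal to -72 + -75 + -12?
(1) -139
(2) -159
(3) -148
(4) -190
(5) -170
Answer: 2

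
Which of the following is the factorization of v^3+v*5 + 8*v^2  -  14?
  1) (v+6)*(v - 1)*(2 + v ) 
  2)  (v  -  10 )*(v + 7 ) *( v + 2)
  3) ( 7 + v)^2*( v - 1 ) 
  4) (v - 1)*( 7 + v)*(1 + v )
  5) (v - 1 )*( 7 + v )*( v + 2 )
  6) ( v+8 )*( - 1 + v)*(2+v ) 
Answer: 5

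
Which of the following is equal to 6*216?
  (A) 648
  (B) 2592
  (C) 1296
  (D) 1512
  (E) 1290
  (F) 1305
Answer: C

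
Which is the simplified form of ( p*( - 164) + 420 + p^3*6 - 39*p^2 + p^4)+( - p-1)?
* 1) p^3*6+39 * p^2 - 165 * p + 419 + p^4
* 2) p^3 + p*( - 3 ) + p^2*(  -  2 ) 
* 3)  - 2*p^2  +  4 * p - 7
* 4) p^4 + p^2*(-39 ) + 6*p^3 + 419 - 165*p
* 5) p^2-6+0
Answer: 4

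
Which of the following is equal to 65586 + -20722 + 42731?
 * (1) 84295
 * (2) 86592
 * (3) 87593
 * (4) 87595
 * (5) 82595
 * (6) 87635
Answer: 4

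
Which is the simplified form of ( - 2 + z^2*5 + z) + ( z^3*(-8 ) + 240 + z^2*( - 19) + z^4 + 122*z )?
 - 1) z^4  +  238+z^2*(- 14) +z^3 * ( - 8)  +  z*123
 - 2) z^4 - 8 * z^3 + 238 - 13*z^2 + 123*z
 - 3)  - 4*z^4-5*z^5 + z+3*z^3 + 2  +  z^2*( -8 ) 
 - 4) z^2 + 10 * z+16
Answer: 1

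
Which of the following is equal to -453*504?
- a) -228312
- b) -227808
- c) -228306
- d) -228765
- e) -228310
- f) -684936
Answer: a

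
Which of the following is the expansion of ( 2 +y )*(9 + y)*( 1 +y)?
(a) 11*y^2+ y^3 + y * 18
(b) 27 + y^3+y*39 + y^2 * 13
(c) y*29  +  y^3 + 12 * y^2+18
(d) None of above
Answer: c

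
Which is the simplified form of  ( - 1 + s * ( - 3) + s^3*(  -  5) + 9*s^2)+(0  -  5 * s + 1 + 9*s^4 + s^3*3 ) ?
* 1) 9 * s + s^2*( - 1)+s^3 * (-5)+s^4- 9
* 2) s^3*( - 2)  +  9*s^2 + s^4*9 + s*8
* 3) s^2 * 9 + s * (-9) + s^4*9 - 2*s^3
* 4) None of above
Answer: 4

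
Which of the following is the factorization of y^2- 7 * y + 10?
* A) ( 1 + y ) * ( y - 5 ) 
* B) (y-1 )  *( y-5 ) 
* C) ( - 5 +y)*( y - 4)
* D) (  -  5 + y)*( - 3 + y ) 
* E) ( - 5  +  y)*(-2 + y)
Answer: E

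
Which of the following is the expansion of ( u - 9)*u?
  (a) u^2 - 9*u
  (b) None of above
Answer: a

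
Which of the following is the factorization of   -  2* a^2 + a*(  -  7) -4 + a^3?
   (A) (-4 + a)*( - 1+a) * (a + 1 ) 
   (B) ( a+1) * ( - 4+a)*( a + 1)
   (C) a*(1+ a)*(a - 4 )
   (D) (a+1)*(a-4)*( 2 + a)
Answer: B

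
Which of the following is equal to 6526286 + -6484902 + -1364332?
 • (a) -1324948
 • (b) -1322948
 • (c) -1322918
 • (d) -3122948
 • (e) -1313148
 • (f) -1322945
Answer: b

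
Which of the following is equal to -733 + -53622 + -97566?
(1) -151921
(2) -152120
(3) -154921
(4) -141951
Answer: 1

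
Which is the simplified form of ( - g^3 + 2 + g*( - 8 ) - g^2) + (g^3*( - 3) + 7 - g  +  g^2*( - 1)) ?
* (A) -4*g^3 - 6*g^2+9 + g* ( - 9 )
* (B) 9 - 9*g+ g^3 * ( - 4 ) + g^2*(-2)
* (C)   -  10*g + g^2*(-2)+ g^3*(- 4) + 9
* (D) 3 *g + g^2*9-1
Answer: B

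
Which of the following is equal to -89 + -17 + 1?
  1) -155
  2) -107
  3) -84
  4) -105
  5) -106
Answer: 4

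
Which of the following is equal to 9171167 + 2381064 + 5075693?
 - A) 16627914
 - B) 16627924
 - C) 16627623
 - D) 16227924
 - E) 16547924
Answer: B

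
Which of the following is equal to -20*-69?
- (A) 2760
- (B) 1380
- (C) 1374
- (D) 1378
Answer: B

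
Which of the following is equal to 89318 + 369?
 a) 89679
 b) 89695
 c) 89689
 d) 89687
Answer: d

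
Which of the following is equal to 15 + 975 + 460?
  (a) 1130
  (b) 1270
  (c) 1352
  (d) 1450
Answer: d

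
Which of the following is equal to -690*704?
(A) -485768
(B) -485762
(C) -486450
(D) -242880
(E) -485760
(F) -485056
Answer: E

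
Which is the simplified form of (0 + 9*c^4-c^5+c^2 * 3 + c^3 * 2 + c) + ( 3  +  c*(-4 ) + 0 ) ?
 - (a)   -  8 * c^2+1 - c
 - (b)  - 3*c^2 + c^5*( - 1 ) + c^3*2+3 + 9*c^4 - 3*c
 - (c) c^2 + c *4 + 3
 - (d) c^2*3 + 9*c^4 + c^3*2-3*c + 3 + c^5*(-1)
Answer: d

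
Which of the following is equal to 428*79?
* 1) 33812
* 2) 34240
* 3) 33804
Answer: 1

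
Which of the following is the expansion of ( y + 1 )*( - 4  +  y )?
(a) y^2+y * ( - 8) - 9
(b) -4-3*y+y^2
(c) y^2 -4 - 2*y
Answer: b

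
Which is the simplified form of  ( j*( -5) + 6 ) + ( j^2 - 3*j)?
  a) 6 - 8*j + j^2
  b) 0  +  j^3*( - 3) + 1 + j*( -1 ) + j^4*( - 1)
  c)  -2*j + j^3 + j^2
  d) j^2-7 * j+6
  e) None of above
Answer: a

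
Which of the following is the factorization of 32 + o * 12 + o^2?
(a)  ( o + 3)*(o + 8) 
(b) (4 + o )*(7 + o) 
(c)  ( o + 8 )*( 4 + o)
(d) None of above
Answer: c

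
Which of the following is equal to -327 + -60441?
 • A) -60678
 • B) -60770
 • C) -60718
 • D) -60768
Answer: D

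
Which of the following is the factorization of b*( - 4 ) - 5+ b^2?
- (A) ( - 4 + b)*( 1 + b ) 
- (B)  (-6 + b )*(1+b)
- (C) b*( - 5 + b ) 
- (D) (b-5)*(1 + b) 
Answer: D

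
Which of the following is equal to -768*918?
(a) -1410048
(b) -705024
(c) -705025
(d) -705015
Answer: b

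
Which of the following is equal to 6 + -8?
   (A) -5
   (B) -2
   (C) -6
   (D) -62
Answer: B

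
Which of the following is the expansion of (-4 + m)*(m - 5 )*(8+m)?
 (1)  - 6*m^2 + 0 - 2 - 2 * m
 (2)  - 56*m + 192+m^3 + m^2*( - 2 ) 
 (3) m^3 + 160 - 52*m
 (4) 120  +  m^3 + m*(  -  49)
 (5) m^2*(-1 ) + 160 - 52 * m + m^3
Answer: 5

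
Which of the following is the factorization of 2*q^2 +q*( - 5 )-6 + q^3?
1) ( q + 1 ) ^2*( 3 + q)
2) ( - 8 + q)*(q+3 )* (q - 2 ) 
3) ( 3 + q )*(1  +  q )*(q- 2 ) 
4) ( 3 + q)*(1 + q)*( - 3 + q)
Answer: 3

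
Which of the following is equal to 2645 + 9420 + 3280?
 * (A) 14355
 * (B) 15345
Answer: B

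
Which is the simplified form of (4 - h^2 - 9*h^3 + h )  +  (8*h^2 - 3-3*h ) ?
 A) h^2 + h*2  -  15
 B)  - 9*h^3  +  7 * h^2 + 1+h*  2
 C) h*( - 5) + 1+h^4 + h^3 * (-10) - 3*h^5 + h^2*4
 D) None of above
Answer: D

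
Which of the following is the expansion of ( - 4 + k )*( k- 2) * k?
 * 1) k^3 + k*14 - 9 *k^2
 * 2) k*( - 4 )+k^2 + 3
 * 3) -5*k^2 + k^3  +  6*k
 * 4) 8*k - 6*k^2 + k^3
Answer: 4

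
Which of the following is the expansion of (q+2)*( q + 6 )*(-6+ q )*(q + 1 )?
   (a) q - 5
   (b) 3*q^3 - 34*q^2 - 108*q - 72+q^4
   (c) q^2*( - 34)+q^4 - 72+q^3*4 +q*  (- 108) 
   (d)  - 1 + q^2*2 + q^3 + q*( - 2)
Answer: b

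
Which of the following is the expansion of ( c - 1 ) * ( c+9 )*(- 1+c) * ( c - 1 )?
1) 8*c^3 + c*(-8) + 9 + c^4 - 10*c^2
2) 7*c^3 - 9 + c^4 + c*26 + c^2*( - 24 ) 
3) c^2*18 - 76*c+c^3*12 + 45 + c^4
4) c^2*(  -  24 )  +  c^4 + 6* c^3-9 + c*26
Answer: 4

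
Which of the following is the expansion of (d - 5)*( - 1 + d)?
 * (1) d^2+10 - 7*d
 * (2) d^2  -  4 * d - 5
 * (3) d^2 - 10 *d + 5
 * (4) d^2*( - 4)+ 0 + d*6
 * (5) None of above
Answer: 5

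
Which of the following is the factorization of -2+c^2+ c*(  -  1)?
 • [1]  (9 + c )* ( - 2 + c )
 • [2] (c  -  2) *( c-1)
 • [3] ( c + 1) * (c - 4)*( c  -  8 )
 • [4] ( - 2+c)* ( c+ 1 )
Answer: 4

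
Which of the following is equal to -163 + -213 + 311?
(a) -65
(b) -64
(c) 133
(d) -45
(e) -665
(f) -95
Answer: a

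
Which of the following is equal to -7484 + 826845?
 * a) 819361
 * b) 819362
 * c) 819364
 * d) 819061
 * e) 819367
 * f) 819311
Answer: a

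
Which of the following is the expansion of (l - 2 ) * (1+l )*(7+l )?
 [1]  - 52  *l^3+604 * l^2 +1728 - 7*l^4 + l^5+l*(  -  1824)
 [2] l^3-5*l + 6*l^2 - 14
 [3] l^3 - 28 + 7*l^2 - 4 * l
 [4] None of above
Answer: 4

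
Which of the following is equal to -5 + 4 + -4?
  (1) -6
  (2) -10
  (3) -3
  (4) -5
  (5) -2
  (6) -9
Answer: 4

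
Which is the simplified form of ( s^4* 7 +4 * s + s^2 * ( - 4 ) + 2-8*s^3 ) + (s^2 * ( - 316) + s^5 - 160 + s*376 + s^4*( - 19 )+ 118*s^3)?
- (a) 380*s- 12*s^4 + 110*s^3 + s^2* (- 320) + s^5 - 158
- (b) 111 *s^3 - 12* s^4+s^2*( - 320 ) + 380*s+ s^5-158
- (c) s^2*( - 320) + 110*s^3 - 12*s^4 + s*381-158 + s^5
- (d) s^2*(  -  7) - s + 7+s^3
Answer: a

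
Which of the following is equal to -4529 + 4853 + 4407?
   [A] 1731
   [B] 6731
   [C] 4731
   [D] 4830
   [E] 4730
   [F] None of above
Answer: C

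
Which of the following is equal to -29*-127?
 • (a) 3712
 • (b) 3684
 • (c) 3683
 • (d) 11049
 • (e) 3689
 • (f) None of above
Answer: c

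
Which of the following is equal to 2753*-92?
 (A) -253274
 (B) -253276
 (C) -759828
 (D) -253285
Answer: B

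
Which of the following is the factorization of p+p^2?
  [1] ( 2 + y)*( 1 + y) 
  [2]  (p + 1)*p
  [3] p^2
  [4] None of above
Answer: 2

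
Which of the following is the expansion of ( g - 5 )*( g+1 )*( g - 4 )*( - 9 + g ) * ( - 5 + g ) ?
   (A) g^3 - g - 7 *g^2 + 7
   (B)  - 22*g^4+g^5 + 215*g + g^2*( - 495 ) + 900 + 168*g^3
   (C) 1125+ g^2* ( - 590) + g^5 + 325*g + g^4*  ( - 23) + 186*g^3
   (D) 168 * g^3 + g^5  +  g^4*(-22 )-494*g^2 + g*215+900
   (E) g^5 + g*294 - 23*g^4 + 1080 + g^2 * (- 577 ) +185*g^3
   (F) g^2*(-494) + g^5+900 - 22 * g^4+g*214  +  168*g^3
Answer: D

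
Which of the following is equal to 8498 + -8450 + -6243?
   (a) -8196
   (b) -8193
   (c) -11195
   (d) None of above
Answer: d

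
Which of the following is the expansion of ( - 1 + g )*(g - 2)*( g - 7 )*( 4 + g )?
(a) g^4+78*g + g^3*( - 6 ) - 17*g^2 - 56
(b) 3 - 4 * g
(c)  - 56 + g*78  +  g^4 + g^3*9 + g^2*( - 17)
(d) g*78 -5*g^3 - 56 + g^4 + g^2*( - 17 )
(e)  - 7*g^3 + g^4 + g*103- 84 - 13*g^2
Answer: a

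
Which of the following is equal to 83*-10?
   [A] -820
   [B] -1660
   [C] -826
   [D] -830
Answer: D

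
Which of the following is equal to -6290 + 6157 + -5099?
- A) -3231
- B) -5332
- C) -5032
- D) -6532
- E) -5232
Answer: E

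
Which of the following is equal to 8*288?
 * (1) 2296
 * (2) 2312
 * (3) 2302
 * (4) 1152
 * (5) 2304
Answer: 5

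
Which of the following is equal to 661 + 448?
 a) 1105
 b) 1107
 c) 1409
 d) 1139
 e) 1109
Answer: e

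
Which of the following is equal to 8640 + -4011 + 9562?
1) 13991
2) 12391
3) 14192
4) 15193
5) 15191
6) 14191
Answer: 6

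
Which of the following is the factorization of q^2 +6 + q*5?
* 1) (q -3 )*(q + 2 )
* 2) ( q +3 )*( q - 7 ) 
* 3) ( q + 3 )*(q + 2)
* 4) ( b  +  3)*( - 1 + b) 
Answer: 3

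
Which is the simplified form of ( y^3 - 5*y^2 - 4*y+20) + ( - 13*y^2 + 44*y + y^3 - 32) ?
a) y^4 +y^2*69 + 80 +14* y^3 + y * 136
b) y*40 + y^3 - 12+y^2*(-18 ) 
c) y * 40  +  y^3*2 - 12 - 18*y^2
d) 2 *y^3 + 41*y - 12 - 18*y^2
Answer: c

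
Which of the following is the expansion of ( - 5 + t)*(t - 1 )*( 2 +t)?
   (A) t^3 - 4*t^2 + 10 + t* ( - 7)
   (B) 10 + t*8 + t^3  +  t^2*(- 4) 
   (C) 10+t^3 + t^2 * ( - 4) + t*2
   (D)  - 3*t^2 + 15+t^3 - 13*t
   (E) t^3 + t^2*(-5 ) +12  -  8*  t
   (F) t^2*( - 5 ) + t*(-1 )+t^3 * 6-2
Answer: A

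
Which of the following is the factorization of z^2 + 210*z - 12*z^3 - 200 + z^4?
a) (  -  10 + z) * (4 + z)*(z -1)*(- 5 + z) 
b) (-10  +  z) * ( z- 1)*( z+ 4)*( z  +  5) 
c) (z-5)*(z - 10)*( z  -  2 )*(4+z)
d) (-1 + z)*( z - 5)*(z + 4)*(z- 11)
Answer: a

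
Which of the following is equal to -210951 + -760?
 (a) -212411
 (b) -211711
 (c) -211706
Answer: b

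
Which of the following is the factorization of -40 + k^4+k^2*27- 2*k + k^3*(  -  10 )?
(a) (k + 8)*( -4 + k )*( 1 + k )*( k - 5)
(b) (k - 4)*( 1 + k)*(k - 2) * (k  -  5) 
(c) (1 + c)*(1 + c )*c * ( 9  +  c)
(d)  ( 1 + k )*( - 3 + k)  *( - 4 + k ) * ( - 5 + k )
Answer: b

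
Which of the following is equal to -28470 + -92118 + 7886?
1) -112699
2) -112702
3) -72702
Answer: 2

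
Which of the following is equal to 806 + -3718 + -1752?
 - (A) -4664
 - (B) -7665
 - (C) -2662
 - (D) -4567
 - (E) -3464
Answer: A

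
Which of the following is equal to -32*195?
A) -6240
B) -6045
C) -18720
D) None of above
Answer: A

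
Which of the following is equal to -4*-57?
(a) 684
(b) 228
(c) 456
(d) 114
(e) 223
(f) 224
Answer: b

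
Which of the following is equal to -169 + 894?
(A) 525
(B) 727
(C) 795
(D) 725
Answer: D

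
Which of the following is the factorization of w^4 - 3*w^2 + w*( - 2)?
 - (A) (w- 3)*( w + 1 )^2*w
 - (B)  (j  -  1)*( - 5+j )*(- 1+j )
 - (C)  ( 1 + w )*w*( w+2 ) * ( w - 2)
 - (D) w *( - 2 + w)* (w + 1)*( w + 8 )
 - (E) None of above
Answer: E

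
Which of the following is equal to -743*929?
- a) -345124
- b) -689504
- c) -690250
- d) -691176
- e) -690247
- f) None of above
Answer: e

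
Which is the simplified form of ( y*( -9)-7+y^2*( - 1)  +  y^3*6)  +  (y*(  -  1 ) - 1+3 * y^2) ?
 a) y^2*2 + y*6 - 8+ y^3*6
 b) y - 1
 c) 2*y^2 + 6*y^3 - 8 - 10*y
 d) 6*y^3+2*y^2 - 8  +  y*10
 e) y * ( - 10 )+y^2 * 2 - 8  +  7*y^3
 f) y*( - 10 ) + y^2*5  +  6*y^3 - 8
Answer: c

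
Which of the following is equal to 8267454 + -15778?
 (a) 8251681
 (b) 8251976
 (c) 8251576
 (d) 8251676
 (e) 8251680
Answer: d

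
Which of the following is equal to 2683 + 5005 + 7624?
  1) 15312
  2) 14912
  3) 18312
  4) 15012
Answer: 1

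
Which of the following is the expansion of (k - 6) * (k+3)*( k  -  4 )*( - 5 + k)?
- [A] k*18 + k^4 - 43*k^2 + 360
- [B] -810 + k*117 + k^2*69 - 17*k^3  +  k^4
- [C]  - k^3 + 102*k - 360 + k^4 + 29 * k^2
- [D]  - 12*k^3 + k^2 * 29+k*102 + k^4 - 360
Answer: D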